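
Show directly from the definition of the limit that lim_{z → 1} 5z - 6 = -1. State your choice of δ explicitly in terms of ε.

Suppose ε > 0. We need δ > 0 so that 0 < |z − 1| < δ implies |(5z - 6) + 1| < ε.
|(5z - 6) + 1| = |5z - 5| = 5|z − 1|.
So 5|z − 1| < ε exactly when |z − 1| < ε/5.
Take δ = ε/5. If 0 < |z − 1| < δ then |(5z - 6) + 1| = 5|z − 1| < 5·(ε/5) = ε.

δ = ε/5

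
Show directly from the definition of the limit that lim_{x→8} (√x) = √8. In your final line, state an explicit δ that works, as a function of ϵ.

δ = min(8, √8·ϵ)

Fix ϵ > 0. We want δ > 0 such that 0 < |x − 8| < δ implies |√x − √8| < ϵ.
Multiplying by the conjugate, |√x − √8| = |x − 8|/(√x + √8).
Restrict δ ≤ 8 so that |x − 8| < 8 forces x > 0, and then √x + √8 > √8.
Hence |√x − √8| < |x − 8|/√8, which is < ϵ once |x − 8| < √8·ϵ.
Take δ = min(8, √8·ϵ). If 0 < |x − 8| < δ then x > 0 and |√x − √8| < |x − 8|/√8 < ϵ.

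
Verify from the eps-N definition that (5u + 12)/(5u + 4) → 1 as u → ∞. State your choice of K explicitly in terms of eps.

Suppose eps > 0. We seek K > 0 such that u > K implies |(5u + 12)/(5u + 4) − 1| < eps.
(5u + 12)/(5u + 4) − 1 = (5(5u + 12) − 5(5u + 4)) / (5(5u + 4)) = 40/(5(5u + 4)).
For u > 0 we have 5u + 4 > 5u, so |(5u + 12)/(5u + 4) − 1| = 40/(5(5u + 4)) < 40/(5·5u) = (8/5)/u.
Thus |(5u + 12)/(5u + 4) − 1| < eps whenever u > (8/5)/eps.
Take K = (8/5)/eps. If u > K then |(5u + 12)/(5u + 4) − 1| < (8/5)/u < eps.

K = (8/5)/eps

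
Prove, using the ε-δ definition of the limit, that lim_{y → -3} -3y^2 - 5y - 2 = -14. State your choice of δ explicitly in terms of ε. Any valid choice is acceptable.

Fix ε > 0. We want δ > 0 such that 0 < |y + 3| < δ implies |(-3y^2 - 5y - 2) + 14| < ε.
(-3y^2 - 5y - 2) + 14 = -3y^2 - 5y + 12 = (y + 3)(-3y + 4).
So |(-3y^2 - 5y - 2) + 14| = |y + 3|·|-3y + 4|.
Assume first that |y + 3| < 1, so |y| < 4. Then |-3y + 4| ≤ 3·4 + 4 = 16.
Hence |(-3y^2 - 5y - 2) + 14| ≤ 16|y + 3| < ε provided |y + 3| < ε/16.
Take δ = min(1, ε/16). Then 0 < |y + 3| < δ gives both |y + 3| < 1 and |y + 3| < ε/16, so |(-3y^2 - 5y - 2) + 14| < ε.

δ = min(1, ε/16)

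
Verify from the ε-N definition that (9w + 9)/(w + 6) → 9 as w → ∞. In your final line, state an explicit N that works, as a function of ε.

Fix ε > 0. We seek N > 0 such that w > N implies |(9w + 9)/(w + 6) − 9| < ε.
(9w + 9)/(w + 6) − 9 = ((9w + 9) − 9(w + 6)) / ((w + 6)) = -45/((w + 6)).
For w > 0 we have w + 6 > w, so |(9w + 9)/(w + 6) − 9| = 45/((w + 6)) < 45/(w) = 45/w.
Thus |(9w + 9)/(w + 6) − 9| < ε whenever w > 45/ε.
Take N = 45/ε. If w > N then |(9w + 9)/(w + 6) − 9| < 45/w < ε.

N = 45/ε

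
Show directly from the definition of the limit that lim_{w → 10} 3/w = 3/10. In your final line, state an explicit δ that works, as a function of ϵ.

δ = min(5, (50/3)ϵ)

Fix ϵ > 0. We seek δ > 0 such that 0 < |w − 10| < δ implies |3/w − (3/10)| < ϵ.
|3/w − (3/10)| = 3·|10 − w|/(10·|w|) = 3|w − 10|/(10|w|).
Restrict δ ≤ 5. Then |w − 10| < 5 gives |w| > 5, so 10|w| > 50.
Then |3/w − (3/10)| < 3|w − 10|/50, which is < ϵ when |w − 10| < (50/3)ϵ.
Take δ = min(5, (50/3)ϵ). Then 0 < |w − 10| < δ gives both |w − 10| < 5 and |w − 10| < (50/3)ϵ, so |3/w − (3/10)| < ϵ.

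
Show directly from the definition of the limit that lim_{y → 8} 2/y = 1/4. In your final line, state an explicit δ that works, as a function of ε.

δ = min(4, 16ε)

Let ε > 0 be given. We seek δ > 0 such that 0 < |y − 8| < δ implies |2/y − (1/4)| < ε.
|2/y − (1/4)| = 2·|8 − y|/(8·|y|) = 2|y − 8|/(8|y|).
Require δ ≤ 4 so that |y| > 8 − 4 = 4, hence 8|y| > 32.
Then |2/y − (1/4)| < 2|y − 8|/32, which is < ε when |y − 8| < 16ε.
Take δ = min(4, 16ε). Then 0 < |y − 8| < δ gives both |y − 8| < 4 and |y − 8| < 16ε, so |2/y − (1/4)| < ε.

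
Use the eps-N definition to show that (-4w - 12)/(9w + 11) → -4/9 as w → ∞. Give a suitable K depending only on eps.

Suppose eps > 0. We seek K > 0 such that w > K implies |(-4w - 12)/(9w + 11) + 4/9| < eps.
(-4w - 12)/(9w + 11) + 4/9 = (9(-4w - 12) − (-4)(9w + 11)) / (9(9w + 11)) = -64/(9(9w + 11)).
For w > 0 we have 9w + 11 > 9w, so |(-4w - 12)/(9w + 11) + 4/9| = 64/(9(9w + 11)) < 64/(9·9w) = (64/81)/w.
Thus |(-4w - 12)/(9w + 11) + 4/9| < eps whenever w > (64/81)/eps.
Take K = (64/81)/eps. If w > K then |(-4w - 12)/(9w + 11) + 4/9| < (64/81)/w < eps.

K = (64/81)/eps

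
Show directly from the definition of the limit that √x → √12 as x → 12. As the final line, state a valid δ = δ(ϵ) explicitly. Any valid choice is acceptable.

Fix ϵ > 0. We want δ > 0 such that 0 < |x − 12| < δ implies |√x − √12| < ϵ.
Multiplying by the conjugate, |√x − √12| = |x − 12|/(√x + √12).
Restrict δ ≤ 12 so that |x − 12| < 12 forces x > 0, and then √x + √12 > √12.
Hence |√x − √12| < |x − 12|/√12, which is < ϵ once |x − 12| < √12·ϵ.
Take δ = min(12, √12·ϵ). If 0 < |x − 12| < δ then x > 0 and |√x − √12| < |x − 12|/√12 < ϵ.

δ = min(12, √12·ϵ)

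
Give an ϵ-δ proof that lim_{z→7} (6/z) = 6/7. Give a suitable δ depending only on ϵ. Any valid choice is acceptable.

δ = min(7/2, (49/12)ϵ)

Let ϵ > 0. We seek δ > 0 such that 0 < |z − 7| < δ implies |6/z − (6/7)| < ϵ.
|6/z − (6/7)| = 6·|7 − z|/(7·|z|) = 6|z − 7|/(7|z|).
Require δ ≤ 7/2 so that |z| > 7 − 7/2 = 7/2, hence 7|z| > 49/2.
Then |6/z − (6/7)| < 6|z − 7|/(49/2), which is < ϵ when |z − 7| < (49/12)ϵ.
Take δ = min(7/2, (49/12)ϵ). Then 0 < |z − 7| < δ gives both |z − 7| < 7/2 and |z − 7| < (49/12)ϵ, so |6/z − (6/7)| < ϵ.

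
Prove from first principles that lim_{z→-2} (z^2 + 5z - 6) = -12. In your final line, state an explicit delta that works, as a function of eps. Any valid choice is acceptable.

Fix eps > 0. We want delta > 0 such that 0 < |z + 2| < delta implies |(z^2 + 5z - 6) + 12| < eps.
(z^2 + 5z - 6) + 12 = z^2 + 5z + 6 = (z + 2)(z + 3).
So |(z^2 + 5z - 6) + 12| = |z + 2|·|z + 3|.
Require delta ≤ 2. Then |z + 2| < 2 gives |z| < 4, and by the triangle inequality |z + 3| ≤ 4 + 3 = 7.
Hence |(z^2 + 5z - 6) + 12| ≤ 7|z + 2| < eps provided |z + 2| < eps/7.
Take delta = min(2, eps/7). Then 0 < |z + 2| < delta gives both |z + 2| < 2 and |z + 2| < eps/7, so |(z^2 + 5z - 6) + 12| < eps.

delta = min(2, eps/7)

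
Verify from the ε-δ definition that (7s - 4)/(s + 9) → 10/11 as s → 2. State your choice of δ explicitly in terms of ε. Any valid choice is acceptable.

δ = min(11/2, (121/134)ε)

Let ε > 0. We want δ > 0 with 0 < |s − 2| < δ ⇒ |(7s - 4)/(s + 9) − (10/11)| < ε.
Combining over a common denominator, (7s - 4)/(s + 9) − (10/11) = [(7s - 4)·11 − 10·(s + 9)] / [11·(s + 9)] = 67(s − 2) / (11(s + 9)).
So |(7s - 4)/(s + 9) − (10/11)| = 67|s − 2| / (11·|s + 9|).
Require δ ≤ 11/2, so |s + 9| ≥ |11| − |s − 2| > 11 − 11/2 = 11/2.
Hence |(7s - 4)/(s + 9) − (10/11)| < 67|s − 2|/(11·(11/2)) = (134/121)|s − 2|, which is < ε once |s − 2| < (121/134)ε.
Take δ = min(11/2, (121/134)ε). Then 0 < |s − 2| < δ forces both bounds, so |(7s - 4)/(s + 9) − (10/11)| < ε.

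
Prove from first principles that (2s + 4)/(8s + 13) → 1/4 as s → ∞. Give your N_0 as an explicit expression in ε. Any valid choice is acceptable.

N_0 = (3/32)/ε

Let ε > 0. We seek N_0 > 0 such that s > N_0 implies |(2s + 4)/(8s + 13) − (1/4)| < ε.
(2s + 4)/(8s + 13) − (1/4) = (8(2s + 4) − 2(8s + 13)) / (8(8s + 13)) = 6/(8(8s + 13)).
For s > 0 we have 8s + 13 > 8s, so |(2s + 4)/(8s + 13) − (1/4)| = 6/(8(8s + 13)) < 6/(8·8s) = (3/32)/s.
Thus |(2s + 4)/(8s + 13) − (1/4)| < ε whenever s > (3/32)/ε.
Take N_0 = (3/32)/ε. If s > N_0 then |(2s + 4)/(8s + 13) − (1/4)| < (3/32)/s < ε.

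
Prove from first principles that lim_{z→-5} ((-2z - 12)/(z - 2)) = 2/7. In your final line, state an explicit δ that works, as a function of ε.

δ = min(7/2, (49/32)ε)

Let ε > 0 be given. We want δ > 0 with 0 < |z + 5| < δ ⇒ |(-2z - 12)/(z - 2) − (2/7)| < ε.
Combining over a common denominator, (-2z - 12)/(z - 2) − (2/7) = [(-2z - 12)·(-7) − (-2)·(z - 2)] / [(-7)·(z - 2)] = 16(z + 5) / ((-7)(z - 2)).
So |(-2z - 12)/(z - 2) − (2/7)| = 16|z + 5| / (7·|z − 2|).
Require δ ≤ 7/2, so |z − 2| ≥ |-7| − |z + 5| > 7 − 7/2 = 7/2.
Hence |(-2z - 12)/(z - 2) − (2/7)| < 16|z + 5|/(7·(7/2)) = (32/49)|z + 5|, which is < ε once |z + 5| < (49/32)ε.
Take δ = min(7/2, (49/32)ε). Then 0 < |z + 5| < δ forces both bounds, so |(-2z - 12)/(z - 2) − (2/7)| < ε.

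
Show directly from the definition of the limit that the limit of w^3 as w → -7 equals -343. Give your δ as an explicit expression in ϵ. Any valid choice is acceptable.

Let ϵ > 0 be given. We seek δ > 0 with 0 < |w + 7| < δ ⇒ |w^3 + 343| < ϵ.
Factor: w^3 + 343 = (w + 7)(w^2 - 7w + 49), so |w^3 + 343| = |w + 7|·|w^2 - 7w + 49|.
Impose δ ≤ 1 so that |w| < 8; then |w^2 - 7w + 49| ≤ 169.
Hence |w^3 + 343| ≤ 169|w + 7|, which is < ϵ once |w + 7| < ϵ/169.
Take δ = min(1, ϵ/169). If 0 < |w + 7| < δ then both bounds hold and |w^3 + 343| ≤ 169|w + 7| < 169·(ϵ/169) = ϵ.

δ = min(1, ϵ/169)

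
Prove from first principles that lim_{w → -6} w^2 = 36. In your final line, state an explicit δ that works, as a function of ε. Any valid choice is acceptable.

Fix ε > 0. We seek δ > 0 with 0 < |w + 6| < δ ⇒ |w^2 − 36| < ε.
Factor: w^2 − 36 = (w + 6)(w - 6), so |w^2 − 36| = |w + 6|·|w - 6|.
Impose δ ≤ 2 so that |w| < 8; then |w - 6| ≤ 14.
Hence |w^2 − 36| ≤ 14|w + 6|, which is < ε once |w + 6| < ε/14.
Take δ = min(2, ε/14). If 0 < |w + 6| < δ then both bounds hold and |w^2 − 36| ≤ 14|w + 6| < 14·(ε/14) = ε.

δ = min(2, ε/14)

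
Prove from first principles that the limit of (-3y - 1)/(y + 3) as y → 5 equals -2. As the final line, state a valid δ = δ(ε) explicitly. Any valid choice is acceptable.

Fix ε > 0. We want δ > 0 with 0 < |y − 5| < δ ⇒ |(-3y - 1)/(y + 3) + 2| < ε.
Combining over a common denominator, (-3y - 1)/(y + 3) + 2 = [(-3y - 1)·8 − (-16)·(y + 3)] / [8·(y + 3)] = -8(y − 5) / (8(y + 3)).
So |(-3y - 1)/(y + 3) + 2| = 8|y − 5| / (8·|y + 3|).
Require δ ≤ 4, so |y + 3| ≥ |8| − |y − 5| > 8 − 4 = 4.
Hence |(-3y - 1)/(y + 3) + 2| < 8|y − 5|/(8·4) = (1/4)|y − 5|, which is < ε once |y − 5| < 4ε.
Take δ = min(4, 4ε). Then 0 < |y − 5| < δ forces both bounds, so |(-3y - 1)/(y + 3) + 2| < ε.

δ = min(4, 4ε)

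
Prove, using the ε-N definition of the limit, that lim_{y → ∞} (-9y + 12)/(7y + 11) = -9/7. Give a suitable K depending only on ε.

K = (183/49)/ε

Let ε > 0 be given. We seek K > 0 such that y > K implies |(-9y + 12)/(7y + 11) + 9/7| < ε.
(-9y + 12)/(7y + 11) + 9/7 = (7(-9y + 12) − (-9)(7y + 11)) / (7(7y + 11)) = 183/(7(7y + 11)).
For y > 0 we have 7y + 11 > 7y, so |(-9y + 12)/(7y + 11) + 9/7| = 183/(7(7y + 11)) < 183/(7·7y) = (183/49)/y.
Thus |(-9y + 12)/(7y + 11) + 9/7| < ε whenever y > (183/49)/ε.
Take K = (183/49)/ε. If y > K then |(-9y + 12)/(7y + 11) + 9/7| < (183/49)/y < ε.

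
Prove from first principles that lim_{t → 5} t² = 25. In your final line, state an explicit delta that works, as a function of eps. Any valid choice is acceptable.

Fix eps > 0. We seek delta > 0 with 0 < |t − 5| < delta ⇒ |t² − 25| < eps.
Factor: t² − 25 = (t − 5)(t + 5), so |t² − 25| = |t − 5|·|t + 5|.
Restrict delta ≤ 1. Then |t − 5| < 1 gives |t| < 6, so by the triangle inequality |t + 5| ≤ 6 + 5 = 11.
Hence |t² − 25| ≤ 11|t − 5|, which is < eps once |t − 5| < eps/11.
Take delta = min(1, eps/11). If 0 < |t − 5| < delta then both bounds hold and |t² − 25| ≤ 11|t − 5| < 11·(eps/11) = eps.

delta = min(1, eps/11)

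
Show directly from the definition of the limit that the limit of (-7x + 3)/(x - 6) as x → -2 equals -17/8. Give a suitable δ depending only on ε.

Fix ε > 0. We want δ > 0 with 0 < |x + 2| < δ ⇒ |(-7x + 3)/(x - 6) + 17/8| < ε.
Combining over a common denominator, (-7x + 3)/(x - 6) + 17/8 = [(-7x + 3)·(-8) − 17·(x - 6)] / [(-8)·(x - 6)] = 39(x + 2) / ((-8)(x - 6)).
So |(-7x + 3)/(x - 6) + 17/8| = 39|x + 2| / (8·|x − 6|).
Restrict δ ≤ 4. Then |x + 2| < 4 gives |x − 6| = |(x + 2) + (-8)| ≥ 8 − 4 = 4.
Hence |(-7x + 3)/(x - 6) + 17/8| < 39|x + 2|/(8·4) = (39/32)|x + 2|, which is < ε once |x + 2| < (32/39)ε.
Take δ = min(4, (32/39)ε). Then 0 < |x + 2| < δ forces both bounds, so |(-7x + 3)/(x - 6) + 17/8| < ε.

δ = min(4, (32/39)ε)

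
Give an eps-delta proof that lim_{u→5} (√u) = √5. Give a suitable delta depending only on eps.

delta = min(5, √5·eps)

Let eps > 0. We want delta > 0 such that 0 < |u − 5| < delta implies |√u − √5| < eps.
Rationalise: √u − √5 = (u − 5)/(√u + √5), so |√u − √5| = |u − 5|/(√u + √5).
Restrict delta ≤ 5 so that |u − 5| < 5 forces u > 0, and then √u + √5 > √5.
Hence |√u − √5| < |u − 5|/√5, which is < eps once |u − 5| < √5·eps.
Take delta = min(5, √5·eps). If 0 < |u − 5| < delta then u > 0 and |√u − √5| < |u − 5|/√5 < eps.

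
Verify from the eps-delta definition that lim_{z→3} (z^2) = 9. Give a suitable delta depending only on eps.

delta = min(1, eps/7)

Fix eps > 0. We seek delta > 0 with 0 < |z − 3| < delta ⇒ |z^2 − 9| < eps.
Factor: z^2 − 9 = (z − 3)(z + 3), so |z^2 − 9| = |z − 3|·|z + 3|.
Impose delta ≤ 1 so that |z| < 4; then |z + 3| ≤ 7.
Hence |z^2 − 9| ≤ 7|z − 3|, which is < eps once |z − 3| < eps/7.
Take delta = min(1, eps/7). If 0 < |z − 3| < delta then both bounds hold and |z^2 − 9| ≤ 7|z − 3| < 7·(eps/7) = eps.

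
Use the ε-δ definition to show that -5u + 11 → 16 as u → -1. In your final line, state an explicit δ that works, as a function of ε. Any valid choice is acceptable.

Fix ε > 0. We need δ > 0 so that 0 < |u + 1| < δ implies |(-5u + 11) − 16| < ε.
|(-5u + 11) − 16| = |-5u - 5| = 5|u + 1|.
Thus it suffices that |u + 1| < ε/5.
Take δ = ε/5. If 0 < |u + 1| < δ then |(-5u + 11) − 16| = 5|u + 1| < 5·(ε/5) = ε.

δ = ε/5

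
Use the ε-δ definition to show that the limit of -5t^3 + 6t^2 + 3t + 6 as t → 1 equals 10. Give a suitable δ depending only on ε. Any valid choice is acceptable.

Let ε > 0. We want δ > 0 such that 0 < |t − 1| < δ implies |(-5t^3 + 6t^2 + 3t + 6) − 10| < ε.
(-5t^3 + 6t^2 + 3t + 6) − 10 = -5t^3 + 6t^2 + 3t - 4 = (t − 1)(-5t^2 + t + 4).
So |(-5t^3 + 6t^2 + 3t + 6) − 10| = |t − 1|·|-5t^2 + t + 4|.
Require δ ≤ 2. Then |t − 1| < 2 gives |t| < 3, and by the triangle inequality |-5t^2 + t + 4| ≤ 5·3^2 + 3 + 4 = 52.
Hence |(-5t^3 + 6t^2 + 3t + 6) − 10| ≤ 52|t − 1| < ε provided |t − 1| < ε/52.
Take δ = min(2, ε/52). Then 0 < |t − 1| < δ gives both |t − 1| < 2 and |t − 1| < ε/52, so |(-5t^3 + 6t^2 + 3t + 6) − 10| < ε.

δ = min(2, ε/52)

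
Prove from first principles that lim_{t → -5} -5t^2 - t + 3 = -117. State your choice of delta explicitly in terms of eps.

Let eps > 0 be given. We want delta > 0 such that 0 < |t + 5| < delta implies |(-5t^2 - t + 3) + 117| < eps.
(-5t^2 - t + 3) + 117 = -5t^2 - t + 120 = (t + 5)(-5t + 24).
So |(-5t^2 - t + 3) + 117| = |t + 5|·|-5t + 24|.
Assume first that |t + 5| < 1, so |t| < 6. Then |-5t + 24| ≤ 5·6 + 24 = 54.
Hence |(-5t^2 - t + 3) + 117| ≤ 54|t + 5| < eps provided |t + 5| < eps/54.
Take delta = min(1, eps/54). Then 0 < |t + 5| < delta gives both |t + 5| < 1 and |t + 5| < eps/54, so |(-5t^2 - t + 3) + 117| < eps.

delta = min(1, eps/54)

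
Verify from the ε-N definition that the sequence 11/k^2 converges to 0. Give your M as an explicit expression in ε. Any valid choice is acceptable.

Fix ε > 0. For k ≥ 1, |11/k^2 − 0| = 11/k^2.
11/k^2 < ε ⇔ k^2 > 11/ε ⇔ k > (11/ε)^{1/2}.
Take M = (11/ε)^{1/2}. Then k > M implies 11/k^2 < ε.

M = (11/ε)^{1/2}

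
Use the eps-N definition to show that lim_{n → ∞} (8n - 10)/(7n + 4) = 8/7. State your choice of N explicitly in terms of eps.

Let eps > 0 be given. For n ≥ 1, |(8n - 10)/(7n + 4) − (8/7)| = |-102|/(7(7n + 4)) = 102/(7(7n + 4)).
Since 7n + 4 ≥ 7n for n ≥ 1, this is ≤ 102/(7·7n) = (102/49)/n.
So |(8n - 10)/(7n + 4) − (8/7)| < eps whenever n > (102/49)/eps.
Take N = (102/49)/eps. If n > N then |(8n - 10)/(7n + 4) − (8/7)| ≤ (102/49)/n < eps.

N = (102/49)/eps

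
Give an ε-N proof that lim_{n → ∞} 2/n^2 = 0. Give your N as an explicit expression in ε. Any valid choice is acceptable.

N = (2/ε)^{1/2}

Let ε > 0 be given. For n ≥ 1, |2/n^2 − 0| = 2/n^2.
2/n^2 < ε ⇔ n^2 > 2/ε ⇔ n > (2/ε)^{1/2}.
Take N = (2/ε)^{1/2}. Then n > N implies 2/n^2 < ε.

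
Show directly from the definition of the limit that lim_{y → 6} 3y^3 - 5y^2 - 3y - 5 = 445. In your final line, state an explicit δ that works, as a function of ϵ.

δ = min(1, ϵ/313)

Let ϵ > 0. We want δ > 0 such that 0 < |y − 6| < δ implies |(3y^3 - 5y^2 - 3y - 5) − 445| < ϵ.
(3y^3 - 5y^2 - 3y - 5) − 445 = 3y^3 - 5y^2 - 3y - 450 = (y − 6)(3y^2 + 13y + 75).
So |(3y^3 - 5y^2 - 3y - 5) − 445| = |y − 6|·|3y^2 + 13y + 75|.
Assume first that |y − 6| < 1, so |y| < 7. Then |3y^2 + 13y + 75| ≤ 3·7^2 + 13·7 + 75 = 313.
Hence |(3y^3 - 5y^2 - 3y - 5) − 445| ≤ 313|y − 6| < ϵ provided |y − 6| < ϵ/313.
Choosing δ = min(1, ϵ/313) ensures both conditions, hence |(3y^3 - 5y^2 - 3y - 5) − 445| < ϵ.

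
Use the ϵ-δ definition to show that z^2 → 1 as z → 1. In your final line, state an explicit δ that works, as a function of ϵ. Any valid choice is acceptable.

δ = min(1, ϵ/3)

Fix ϵ > 0. We seek δ > 0 with 0 < |z − 1| < δ ⇒ |z^2 − 1| < ϵ.
Factor: z^2 − 1 = (z − 1)(z + 1), so |z^2 − 1| = |z − 1|·|z + 1|.
Restrict δ ≤ 1. Then |z − 1| < 1 gives |z| < 2, so by the triangle inequality |z + 1| ≤ 2 + 1 = 3.
Hence |z^2 − 1| ≤ 3|z − 1|, which is < ϵ once |z − 1| < ϵ/3.
Take δ = min(1, ϵ/3). If 0 < |z − 1| < δ then both bounds hold and |z^2 − 1| ≤ 3|z − 1| < 3·(ϵ/3) = ϵ.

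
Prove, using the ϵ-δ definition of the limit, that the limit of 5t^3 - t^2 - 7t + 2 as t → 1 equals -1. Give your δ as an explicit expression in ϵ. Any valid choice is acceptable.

Fix ϵ > 0. We want δ > 0 such that 0 < |t − 1| < δ implies |(5t^3 - t^2 - 7t + 2) + 1| < ϵ.
(5t^3 - t^2 - 7t + 2) + 1 = 5t^3 - t^2 - 7t + 3 = (t − 1)(5t^2 + 4t - 3).
So |(5t^3 - t^2 - 7t + 2) + 1| = |t − 1|·|5t^2 + 4t - 3|.
Require δ ≤ 1. Then |t − 1| < 1 gives |t| < 2, and by the triangle inequality |5t^2 + 4t - 3| ≤ 5·2^2 + 4·2 + 3 = 31.
Hence |(5t^3 - t^2 - 7t + 2) + 1| ≤ 31|t − 1| < ϵ provided |t − 1| < ϵ/31.
Take δ = min(1, ϵ/31). Then 0 < |t − 1| < δ gives both |t − 1| < 1 and |t − 1| < ϵ/31, so |(5t^3 - t^2 - 7t + 2) + 1| < ϵ.

δ = min(1, ϵ/31)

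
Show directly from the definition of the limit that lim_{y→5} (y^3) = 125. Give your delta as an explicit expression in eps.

Suppose eps > 0. We seek delta > 0 with 0 < |y − 5| < delta ⇒ |y^3 − 125| < eps.
Factor: y^3 − 125 = (y − 5)(y^2 + 5y + 25), so |y^3 − 125| = |y − 5|·|y^2 + 5y + 25|.
Restrict delta ≤ 1. Then |y − 5| < 1 gives |y| < 6, so by the triangle inequality |y^2 + 5y + 25| ≤ 6^2 + 5·6 + 25 = 91.
Hence |y^3 − 125| ≤ 91|y − 5|, which is < eps once |y − 5| < eps/91.
Take delta = min(1, eps/91). If 0 < |y − 5| < delta then both bounds hold and |y^3 − 125| ≤ 91|y − 5| < 91·(eps/91) = eps.

delta = min(1, eps/91)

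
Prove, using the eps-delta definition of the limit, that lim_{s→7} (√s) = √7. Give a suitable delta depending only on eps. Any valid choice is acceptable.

delta = min(7, √7·eps)

Suppose eps > 0. We want delta > 0 such that 0 < |s − 7| < delta implies |√s − √7| < eps.
Multiplying by the conjugate, |√s − √7| = |s − 7|/(√s + √7).
Restrict delta ≤ 7 so that |s − 7| < 7 forces s > 0, and then √s + √7 > √7.
Hence |√s − √7| < |s − 7|/√7, which is < eps once |s − 7| < √7·eps.
Take delta = min(7, √7·eps). If 0 < |s − 7| < delta then s > 0 and |√s − √7| < |s − 7|/√7 < eps.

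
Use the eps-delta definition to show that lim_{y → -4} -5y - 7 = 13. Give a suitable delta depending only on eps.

Let eps > 0. We need delta > 0 so that 0 < |y + 4| < delta implies |(-5y - 7) − 13| < eps.
|(-5y - 7) − 13| = |-5y - 20| = 5|y + 4|.
Thus it suffices that |y + 4| < eps/5.
Choosing delta = eps/5 gives |(-5y - 7) − 13| = 5|y + 4| < eps whenever |y + 4| < delta.

delta = eps/5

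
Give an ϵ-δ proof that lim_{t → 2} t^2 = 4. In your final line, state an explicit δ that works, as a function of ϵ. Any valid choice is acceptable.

δ = min(2, ϵ/6)

Let ϵ > 0 be given. We seek δ > 0 with 0 < |t − 2| < δ ⇒ |t^2 − 4| < ϵ.
Factor: t^2 − 4 = (t − 2)(t + 2), so |t^2 − 4| = |t − 2|·|t + 2|.
Impose δ ≤ 2 so that |t| < 4; then |t + 2| ≤ 6.
Hence |t^2 − 4| ≤ 6|t − 2|, which is < ϵ once |t − 2| < ϵ/6.
Take δ = min(2, ϵ/6). If 0 < |t − 2| < δ then both bounds hold and |t^2 − 4| ≤ 6|t − 2| < 6·(ϵ/6) = ϵ.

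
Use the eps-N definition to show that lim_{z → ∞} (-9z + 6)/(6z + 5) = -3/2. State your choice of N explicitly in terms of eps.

Let eps > 0 be given. We seek N > 0 such that z > N implies |(-9z + 6)/(6z + 5) + 3/2| < eps.
(-9z + 6)/(6z + 5) + 3/2 = (6(-9z + 6) − (-9)(6z + 5)) / (6(6z + 5)) = 81/(6(6z + 5)).
For z > 0 we have 6z + 5 > 6z, so |(-9z + 6)/(6z + 5) + 3/2| = 81/(6(6z + 5)) < 81/(6·6z) = (9/4)/z.
Thus |(-9z + 6)/(6z + 5) + 3/2| < eps whenever z > (9/4)/eps.
Take N = (9/4)/eps. If z > N then |(-9z + 6)/(6z + 5) + 3/2| < (9/4)/z < eps.

N = (9/4)/eps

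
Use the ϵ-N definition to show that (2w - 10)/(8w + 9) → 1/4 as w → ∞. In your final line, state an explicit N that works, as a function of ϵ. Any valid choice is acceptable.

N = (49/32)/ϵ

Fix ϵ > 0. We seek N > 0 such that w > N implies |(2w - 10)/(8w + 9) − (1/4)| < ϵ.
(2w - 10)/(8w + 9) − (1/4) = (8(2w - 10) − 2(8w + 9)) / (8(8w + 9)) = -98/(8(8w + 9)).
For w > 0 we have 8w + 9 > 8w, so |(2w - 10)/(8w + 9) − (1/4)| = 98/(8(8w + 9)) < 98/(8·8w) = (49/32)/w.
Thus |(2w - 10)/(8w + 9) − (1/4)| < ϵ whenever w > (49/32)/ϵ.
Take N = (49/32)/ϵ. If w > N then |(2w - 10)/(8w + 9) − (1/4)| < (49/32)/w < ϵ.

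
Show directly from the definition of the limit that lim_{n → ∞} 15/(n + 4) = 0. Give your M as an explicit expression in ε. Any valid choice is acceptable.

M = 15/ε

Let ε > 0 be given. For n ≥ 1, |15/(n + 4) − 0| = 15/(n + 4) ≤ 15/n.
We need 15/n < ε, i.e. n > 15/ε.
Take M = 15/ε. If n > M then |15/(n + 4)| ≤ 15/n < ε.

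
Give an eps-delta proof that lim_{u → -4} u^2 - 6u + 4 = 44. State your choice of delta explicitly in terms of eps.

Let eps > 0 be given. We want delta > 0 such that 0 < |u + 4| < delta implies |(u^2 - 6u + 4) − 44| < eps.
(u^2 - 6u + 4) − 44 = u^2 - 6u - 40 = (u + 4)(u - 10).
So |(u^2 - 6u + 4) − 44| = |u + 4|·|u - 10|.
Assume first that |u + 4| < 2, so |u| < 6. Then |u - 10| ≤ 6 + 10 = 16.
Hence |(u^2 - 6u + 4) − 44| ≤ 16|u + 4| < eps provided |u + 4| < eps/16.
Choosing delta = min(2, eps/16) ensures both conditions, hence |(u^2 - 6u + 4) − 44| < eps.

delta = min(2, eps/16)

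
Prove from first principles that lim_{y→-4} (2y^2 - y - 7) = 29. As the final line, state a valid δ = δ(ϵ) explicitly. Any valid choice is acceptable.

δ = min(1, ϵ/19)

Fix ϵ > 0. We want δ > 0 such that 0 < |y + 4| < δ implies |(2y^2 - y - 7) − 29| < ϵ.
(2y^2 - y - 7) − 29 = 2y^2 - y - 36 = (y + 4)(2y - 9).
So |(2y^2 - y - 7) − 29| = |y + 4|·|2y - 9|.
Require δ ≤ 1. Then |y + 4| < 1 gives |y| < 5, and by the triangle inequality |2y - 9| ≤ 2·5 + 9 = 19.
Hence |(2y^2 - y - 7) − 29| ≤ 19|y + 4| < ϵ provided |y + 4| < ϵ/19.
Take δ = min(1, ϵ/19). Then 0 < |y + 4| < δ gives both |y + 4| < 1 and |y + 4| < ϵ/19, so |(2y^2 - y - 7) − 29| < ϵ.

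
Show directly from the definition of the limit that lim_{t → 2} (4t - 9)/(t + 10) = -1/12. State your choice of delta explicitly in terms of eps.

delta = min(6, (72/49)eps)

Let eps > 0 be given. We want delta > 0 with 0 < |t − 2| < delta ⇒ |(4t - 9)/(t + 10) + 1/12| < eps.
Combining over a common denominator, (4t - 9)/(t + 10) + 1/12 = [(4t - 9)·12 − (-1)·(t + 10)] / [12·(t + 10)] = 49(t − 2) / (12(t + 10)).
So |(4t - 9)/(t + 10) + 1/12| = 49|t − 2| / (12·|t + 10|).
Require delta ≤ 6, so |t + 10| ≥ |12| − |t − 2| > 12 − 6 = 6.
Hence |(4t - 9)/(t + 10) + 1/12| < 49|t − 2|/(12·6) = (49/72)|t − 2|, which is < eps once |t − 2| < (72/49)eps.
Take delta = min(6, (72/49)eps). Then 0 < |t − 2| < delta forces both bounds, so |(4t - 9)/(t + 10) + 1/12| < eps.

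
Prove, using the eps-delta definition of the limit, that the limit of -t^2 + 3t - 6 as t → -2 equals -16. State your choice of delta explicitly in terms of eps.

Suppose eps > 0. We want delta > 0 such that 0 < |t + 2| < delta implies |(-t^2 + 3t - 6) + 16| < eps.
(-t^2 + 3t - 6) + 16 = -t^2 + 3t + 10 = (t + 2)(-t + 5).
So |(-t^2 + 3t - 6) + 16| = |t + 2|·|-t + 5|.
Assume first that |t + 2| < 2, so |t| < 4. Then |-t + 5| ≤ 4 + 5 = 9.
Hence |(-t^2 + 3t - 6) + 16| ≤ 9|t + 2| < eps provided |t + 2| < eps/9.
Take delta = min(2, eps/9). Then 0 < |t + 2| < delta gives both |t + 2| < 2 and |t + 2| < eps/9, so |(-t^2 + 3t - 6) + 16| < eps.

delta = min(2, eps/9)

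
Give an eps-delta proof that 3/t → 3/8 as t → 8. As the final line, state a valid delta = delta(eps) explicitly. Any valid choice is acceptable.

Let eps > 0. We seek delta > 0 such that 0 < |t − 8| < delta implies |3/t − (3/8)| < eps.
|3/t − (3/8)| = 3·|8 − t|/(8·|t|) = 3|t − 8|/(8|t|).
Require delta ≤ 4 so that |t| > 8 − 4 = 4, hence 8|t| > 32.
Then |3/t − (3/8)| < 3|t − 8|/32, which is < eps when |t − 8| < (32/3)eps.
Take delta = min(4, (32/3)eps). Then 0 < |t − 8| < delta gives both |t − 8| < 4 and |t − 8| < (32/3)eps, so |3/t − (3/8)| < eps.

delta = min(4, (32/3)eps)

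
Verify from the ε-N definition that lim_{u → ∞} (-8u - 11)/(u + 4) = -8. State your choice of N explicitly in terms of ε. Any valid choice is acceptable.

Let ε > 0 be given. We seek N > 0 such that u > N implies |(-8u - 11)/(u + 4) + 8| < ε.
(-8u - 11)/(u + 4) + 8 = ((-8u - 11) − (-8)(u + 4)) / ((u + 4)) = 21/((u + 4)).
For u > 0 we have u + 4 > u, so |(-8u - 11)/(u + 4) + 8| = 21/((u + 4)) < 21/(u) = 21/u.
Thus |(-8u - 11)/(u + 4) + 8| < ε whenever u > 21/ε.
Take N = 21/ε. If u > N then |(-8u - 11)/(u + 4) + 8| < 21/u < ε.

N = 21/ε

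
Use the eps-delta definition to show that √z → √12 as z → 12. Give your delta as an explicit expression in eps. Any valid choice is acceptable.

Fix eps > 0. We want delta > 0 such that 0 < |z − 12| < delta implies |√z − √12| < eps.
Multiplying by the conjugate, |√z − √12| = |z − 12|/(√z + √12).
Restrict delta ≤ 12 so that |z − 12| < 12 forces z > 0, and then √z + √12 > √12.
Hence |√z − √12| < |z − 12|/√12, which is < eps once |z − 12| < √12·eps.
Take delta = min(12, √12·eps). If 0 < |z − 12| < delta then z > 0 and |√z − √12| < |z − 12|/√12 < eps.

delta = min(12, √12·eps)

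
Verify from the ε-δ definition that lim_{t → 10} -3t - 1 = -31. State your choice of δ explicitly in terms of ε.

δ = ε/3

Suppose ε > 0. We need δ > 0 so that 0 < |t − 10| < δ implies |(-3t - 1) + 31| < ε.
Since (-3t - 1) + 31 = -3(t − 10), we have |(-3t - 1) + 31| = 3|t − 10|.
Thus it suffices that |t − 10| < ε/3.
Choosing δ = ε/3 gives |(-3t - 1) + 31| = 3|t − 10| < ε whenever |t − 10| < δ.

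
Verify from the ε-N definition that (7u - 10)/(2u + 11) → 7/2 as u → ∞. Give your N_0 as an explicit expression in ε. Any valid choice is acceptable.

Let ε > 0 be given. We seek N_0 > 0 such that u > N_0 implies |(7u - 10)/(2u + 11) − (7/2)| < ε.
(7u - 10)/(2u + 11) − (7/2) = (2(7u - 10) − 7(2u + 11)) / (2(2u + 11)) = -97/(2(2u + 11)).
For u > 0 we have 2u + 11 > 2u, so |(7u - 10)/(2u + 11) − (7/2)| = 97/(2(2u + 11)) < 97/(2·2u) = (97/4)/u.
Thus |(7u - 10)/(2u + 11) − (7/2)| < ε whenever u > (97/4)/ε.
Take N_0 = (97/4)/ε. If u > N_0 then |(7u - 10)/(2u + 11) − (7/2)| < (97/4)/u < ε.

N_0 = (97/4)/ε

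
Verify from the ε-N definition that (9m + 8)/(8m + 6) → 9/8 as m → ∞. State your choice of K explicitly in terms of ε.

Fix ε > 0. For m ≥ 1, |(9m + 8)/(8m + 6) − (9/8)| = |10|/(8(8m + 6)) = 10/(8(8m + 6)).
Since 8m + 6 ≥ 8m for m ≥ 1, this is ≤ 10/(8·8m) = (5/32)/m.
So |(9m + 8)/(8m + 6) − (9/8)| < ε whenever m > (5/32)/ε.
Take K = (5/32)/ε. If m > K then |(9m + 8)/(8m + 6) − (9/8)| ≤ (5/32)/m < ε.

K = (5/32)/ε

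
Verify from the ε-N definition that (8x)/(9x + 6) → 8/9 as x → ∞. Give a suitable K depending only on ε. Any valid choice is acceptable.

Fix ε > 0. We seek K > 0 such that x > K implies |(8x)/(9x + 6) − (8/9)| < ε.
(8x)/(9x + 6) − (8/9) = (9(8x) − 8(9x + 6)) / (9(9x + 6)) = -48/(9(9x + 6)).
For x > 0 we have 9x + 6 > 9x, so |(8x)/(9x + 6) − (8/9)| = 48/(9(9x + 6)) < 48/(9·9x) = (16/27)/x.
Thus |(8x)/(9x + 6) − (8/9)| < ε whenever x > (16/27)/ε.
Take K = (16/27)/ε. If x > K then |(8x)/(9x + 6) − (8/9)| < (16/27)/x < ε.

K = (16/27)/ε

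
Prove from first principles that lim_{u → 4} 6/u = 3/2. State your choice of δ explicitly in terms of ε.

δ = min(2, (4/3)ε)

Fix ε > 0. We seek δ > 0 such that 0 < |u − 4| < δ implies |6/u − (3/2)| < ε.
|6/u − (3/2)| = 6·|4 − u|/(4·|u|) = 6|u − 4|/(4|u|).
Restrict δ ≤ 2. Then |u − 4| < 2 gives |u| > 2, so 4|u| > 8.
Then |6/u − (3/2)| < 6|u − 4|/8, which is < ε when |u − 4| < (4/3)ε.
Take δ = min(2, (4/3)ε). Then 0 < |u − 4| < δ gives both |u − 4| < 2 and |u − 4| < (4/3)ε, so |6/u − (3/2)| < ε.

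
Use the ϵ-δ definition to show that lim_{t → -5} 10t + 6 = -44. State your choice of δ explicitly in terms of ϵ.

δ = ϵ/10

Let ϵ > 0. We need δ > 0 so that 0 < |t + 5| < δ implies |(10t + 6) + 44| < ϵ.
Since (10t + 6) + 44 = 10(t + 5), we have |(10t + 6) + 44| = 10|t + 5|.
Thus it suffices that |t + 5| < ϵ/10.
Choosing δ = ϵ/10 gives |(10t + 6) + 44| = 10|t + 5| < ϵ whenever |t + 5| < δ.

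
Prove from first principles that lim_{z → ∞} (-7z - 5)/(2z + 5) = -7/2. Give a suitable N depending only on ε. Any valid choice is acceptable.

N = (25/4)/ε

Fix ε > 0. We seek N > 0 such that z > N implies |(-7z - 5)/(2z + 5) + 7/2| < ε.
(-7z - 5)/(2z + 5) + 7/2 = (2(-7z - 5) − (-7)(2z + 5)) / (2(2z + 5)) = 25/(2(2z + 5)).
For z > 0 we have 2z + 5 > 2z, so |(-7z - 5)/(2z + 5) + 7/2| = 25/(2(2z + 5)) < 25/(2·2z) = (25/4)/z.
Thus |(-7z - 5)/(2z + 5) + 7/2| < ε whenever z > (25/4)/ε.
Take N = (25/4)/ε. If z > N then |(-7z - 5)/(2z + 5) + 7/2| < (25/4)/z < ε.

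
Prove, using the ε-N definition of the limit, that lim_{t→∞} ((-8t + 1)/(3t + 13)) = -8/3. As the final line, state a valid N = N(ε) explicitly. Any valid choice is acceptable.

N = (107/9)/ε

Let ε > 0. We seek N > 0 such that t > N implies |(-8t + 1)/(3t + 13) + 8/3| < ε.
(-8t + 1)/(3t + 13) + 8/3 = (3(-8t + 1) − (-8)(3t + 13)) / (3(3t + 13)) = 107/(3(3t + 13)).
For t > 0 we have 3t + 13 > 3t, so |(-8t + 1)/(3t + 13) + 8/3| = 107/(3(3t + 13)) < 107/(3·3t) = (107/9)/t.
Thus |(-8t + 1)/(3t + 13) + 8/3| < ε whenever t > (107/9)/ε.
Take N = (107/9)/ε. If t > N then |(-8t + 1)/(3t + 13) + 8/3| < (107/9)/t < ε.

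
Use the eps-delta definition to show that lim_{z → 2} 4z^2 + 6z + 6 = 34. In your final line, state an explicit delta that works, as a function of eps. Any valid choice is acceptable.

Let eps > 0 be given. We want delta > 0 such that 0 < |z − 2| < delta implies |(4z^2 + 6z + 6) − 34| < eps.
(4z^2 + 6z + 6) − 34 = 4z^2 + 6z - 28 = (z − 2)(4z + 14).
So |(4z^2 + 6z + 6) − 34| = |z − 2|·|4z + 14|.
Assume first that |z − 2| < 2, so |z| < 4. Then |4z + 14| ≤ 4·4 + 14 = 30.
Hence |(4z^2 + 6z + 6) − 34| ≤ 30|z − 2| < eps provided |z − 2| < eps/30.
Choosing delta = min(2, eps/30) ensures both conditions, hence |(4z^2 + 6z + 6) − 34| < eps.

delta = min(2, eps/30)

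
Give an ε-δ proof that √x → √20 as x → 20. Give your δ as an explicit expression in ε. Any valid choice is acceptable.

δ = min(20, √20·ε)

Fix ε > 0. We want δ > 0 such that 0 < |x − 20| < δ implies |√x − √20| < ε.
Rationalise: √x − √20 = (x − 20)/(√x + √20), so |√x − √20| = |x − 20|/(√x + √20).
Restrict δ ≤ 20 so that |x − 20| < 20 forces x > 0, and then √x + √20 > √20.
Hence |√x − √20| < |x − 20|/√20, which is < ε once |x − 20| < √20·ε.
Take δ = min(20, √20·ε). If 0 < |x − 20| < δ then x > 0 and |√x − √20| < |x − 20|/√20 < ε.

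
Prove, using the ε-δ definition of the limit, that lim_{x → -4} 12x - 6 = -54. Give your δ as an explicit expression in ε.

δ = ε/12

Fix ε > 0. We need δ > 0 so that 0 < |x + 4| < δ implies |(12x - 6) + 54| < ε.
Since (12x - 6) + 54 = 12(x + 4), we have |(12x - 6) + 54| = 12|x + 4|.
Thus it suffices that |x + 4| < ε/12.
Take δ = ε/12. If 0 < |x + 4| < δ then |(12x - 6) + 54| = 12|x + 4| < 12·(ε/12) = ε.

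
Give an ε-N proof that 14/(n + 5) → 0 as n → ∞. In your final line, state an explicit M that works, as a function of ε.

M = 14/ε

Fix ε > 0. For n ≥ 1, |14/(n + 5) − 0| = 14/(n + 5) ≤ 14/n.
We need 14/n < ε, i.e. n > 14/ε.
Take M = 14/ε. If n > M then |14/(n + 5)| ≤ 14/n < ε.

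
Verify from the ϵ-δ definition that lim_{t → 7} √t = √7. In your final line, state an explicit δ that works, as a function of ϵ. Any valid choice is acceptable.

δ = min(7, √7·ϵ)

Fix ϵ > 0. We want δ > 0 such that 0 < |t − 7| < δ implies |√t − √7| < ϵ.
Rationalise: √t − √7 = (t − 7)/(√t + √7), so |√t − √7| = |t − 7|/(√t + √7).
Restrict δ ≤ 7 so that |t − 7| < 7 forces t > 0, and then √t + √7 > √7.
Hence |√t − √7| < |t − 7|/√7, which is < ϵ once |t − 7| < √7·ϵ.
Take δ = min(7, √7·ϵ). If 0 < |t − 7| < δ then t > 0 and |√t − √7| < |t − 7|/√7 < ϵ.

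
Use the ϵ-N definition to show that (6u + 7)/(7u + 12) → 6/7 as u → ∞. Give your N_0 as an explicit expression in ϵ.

Suppose ϵ > 0. We seek N_0 > 0 such that u > N_0 implies |(6u + 7)/(7u + 12) − (6/7)| < ϵ.
(6u + 7)/(7u + 12) − (6/7) = (7(6u + 7) − 6(7u + 12)) / (7(7u + 12)) = -23/(7(7u + 12)).
For u > 0 we have 7u + 12 > 7u, so |(6u + 7)/(7u + 12) − (6/7)| = 23/(7(7u + 12)) < 23/(7·7u) = (23/49)/u.
Thus |(6u + 7)/(7u + 12) − (6/7)| < ϵ whenever u > (23/49)/ϵ.
Take N_0 = (23/49)/ϵ. If u > N_0 then |(6u + 7)/(7u + 12) − (6/7)| < (23/49)/u < ϵ.

N_0 = (23/49)/ϵ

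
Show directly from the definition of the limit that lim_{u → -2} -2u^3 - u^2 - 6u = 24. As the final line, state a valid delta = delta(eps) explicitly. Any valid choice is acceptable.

delta = min(2, eps/56)

Let eps > 0. We want delta > 0 such that 0 < |u + 2| < delta implies |(-2u^3 - u^2 - 6u) − 24| < eps.
(-2u^3 - u^2 - 6u) − 24 = -2u^3 - u^2 - 6u - 24 = (u + 2)(-2u^2 + 3u - 12).
So |(-2u^3 - u^2 - 6u) − 24| = |u + 2|·|-2u^2 + 3u - 12|.
Assume first that |u + 2| < 2, so |u| < 4. Then |-2u^2 + 3u - 12| ≤ 2·4^2 + 3·4 + 12 = 56.
Hence |(-2u^3 - u^2 - 6u) − 24| ≤ 56|u + 2| < eps provided |u + 2| < eps/56.
Choosing delta = min(2, eps/56) ensures both conditions, hence |(-2u^3 - u^2 - 6u) − 24| < eps.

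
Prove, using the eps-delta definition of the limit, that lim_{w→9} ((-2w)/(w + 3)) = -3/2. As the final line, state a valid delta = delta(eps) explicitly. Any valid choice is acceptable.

Fix eps > 0. We want delta > 0 with 0 < |w − 9| < delta ⇒ |(-2w)/(w + 3) + 3/2| < eps.
Combining over a common denominator, (-2w)/(w + 3) + 3/2 = [(-2w)·12 − (-18)·(w + 3)] / [12·(w + 3)] = -6(w − 9) / (12(w + 3)).
So |(-2w)/(w + 3) + 3/2| = 6|w − 9| / (12·|w + 3|).
Require delta ≤ 6, so |w + 3| ≥ |12| − |w − 9| > 12 − 6 = 6.
Hence |(-2w)/(w + 3) + 3/2| < 6|w − 9|/(12·6) = (1/12)|w − 9|, which is < eps once |w − 9| < 12eps.
Take delta = min(6, 12eps). Then 0 < |w − 9| < delta forces both bounds, so |(-2w)/(w + 3) + 3/2| < eps.

delta = min(6, 12eps)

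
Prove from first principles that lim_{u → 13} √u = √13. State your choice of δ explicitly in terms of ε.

δ = min(13, √13·ε)

Suppose ε > 0. We want δ > 0 such that 0 < |u − 13| < δ implies |√u − √13| < ε.
Rationalise: √u − √13 = (u − 13)/(√u + √13), so |√u − √13| = |u − 13|/(√u + √13).
Restrict δ ≤ 13 so that |u − 13| < 13 forces u > 0, and then √u + √13 > √13.
Hence |√u − √13| < |u − 13|/√13, which is < ε once |u − 13| < √13·ε.
Take δ = min(13, √13·ε). If 0 < |u − 13| < δ then u > 0 and |√u − √13| < |u − 13|/√13 < ε.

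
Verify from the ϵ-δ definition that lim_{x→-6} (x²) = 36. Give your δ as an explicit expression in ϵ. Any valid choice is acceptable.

Let ϵ > 0. We seek δ > 0 with 0 < |x + 6| < δ ⇒ |x² − 36| < ϵ.
Factor: x² − 36 = (x + 6)(x - 6), so |x² − 36| = |x + 6|·|x - 6|.
Impose δ ≤ 1 so that |x| < 7; then |x - 6| ≤ 13.
Hence |x² − 36| ≤ 13|x + 6|, which is < ϵ once |x + 6| < ϵ/13.
Take δ = min(1, ϵ/13). If 0 < |x + 6| < δ then both bounds hold and |x² − 36| ≤ 13|x + 6| < 13·(ϵ/13) = ϵ.

δ = min(1, ϵ/13)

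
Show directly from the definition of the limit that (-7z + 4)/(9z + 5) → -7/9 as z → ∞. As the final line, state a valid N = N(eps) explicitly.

Let eps > 0. We seek N > 0 such that z > N implies |(-7z + 4)/(9z + 5) + 7/9| < eps.
(-7z + 4)/(9z + 5) + 7/9 = (9(-7z + 4) − (-7)(9z + 5)) / (9(9z + 5)) = 71/(9(9z + 5)).
For z > 0 we have 9z + 5 > 9z, so |(-7z + 4)/(9z + 5) + 7/9| = 71/(9(9z + 5)) < 71/(9·9z) = (71/81)/z.
Thus |(-7z + 4)/(9z + 5) + 7/9| < eps whenever z > (71/81)/eps.
Take N = (71/81)/eps. If z > N then |(-7z + 4)/(9z + 5) + 7/9| < (71/81)/z < eps.

N = (71/81)/eps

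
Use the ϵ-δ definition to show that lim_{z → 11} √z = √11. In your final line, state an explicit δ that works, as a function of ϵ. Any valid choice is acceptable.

δ = min(11, √11·ϵ)

Let ϵ > 0 be given. We want δ > 0 such that 0 < |z − 11| < δ implies |√z − √11| < ϵ.
Multiplying by the conjugate, |√z − √11| = |z − 11|/(√z + √11).
Restrict δ ≤ 11 so that |z − 11| < 11 forces z > 0, and then √z + √11 > √11.
Hence |√z − √11| < |z − 11|/√11, which is < ϵ once |z − 11| < √11·ϵ.
Take δ = min(11, √11·ϵ). If 0 < |z − 11| < δ then z > 0 and |√z − √11| < |z − 11|/√11 < ϵ.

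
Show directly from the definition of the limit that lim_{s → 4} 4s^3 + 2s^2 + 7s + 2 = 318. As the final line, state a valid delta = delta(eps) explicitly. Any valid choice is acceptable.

delta = min(1, eps/269)

Let eps > 0 be given. We want delta > 0 such that 0 < |s − 4| < delta implies |(4s^3 + 2s^2 + 7s + 2) − 318| < eps.
(4s^3 + 2s^2 + 7s + 2) − 318 = 4s^3 + 2s^2 + 7s - 316 = (s − 4)(4s^2 + 18s + 79).
So |(4s^3 + 2s^2 + 7s + 2) − 318| = |s − 4|·|4s^2 + 18s + 79|.
Assume first that |s − 4| < 1, so |s| < 5. Then |4s^2 + 18s + 79| ≤ 4·5^2 + 18·5 + 79 = 269.
Hence |(4s^3 + 2s^2 + 7s + 2) − 318| ≤ 269|s − 4| < eps provided |s − 4| < eps/269.
Choosing delta = min(1, eps/269) ensures both conditions, hence |(4s^3 + 2s^2 + 7s + 2) − 318| < eps.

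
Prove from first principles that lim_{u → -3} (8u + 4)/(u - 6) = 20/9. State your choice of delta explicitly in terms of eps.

Suppose eps > 0. We want delta > 0 with 0 < |u + 3| < delta ⇒ |(8u + 4)/(u - 6) − (20/9)| < eps.
Combining over a common denominator, (8u + 4)/(u - 6) − (20/9) = [(8u + 4)·(-9) − (-20)·(u - 6)] / [(-9)·(u - 6)] = -52(u + 3) / ((-9)(u - 6)).
So |(8u + 4)/(u - 6) − (20/9)| = 52|u + 3| / (9·|u − 6|).
Restrict delta ≤ 9/2. Then |u + 3| < 9/2 gives |u − 6| = |(u + 3) + (-9)| ≥ 9 − 9/2 = 9/2.
Hence |(8u + 4)/(u - 6) − (20/9)| < 52|u + 3|/(9·(9/2)) = (104/81)|u + 3|, which is < eps once |u + 3| < (81/104)eps.
Take delta = min(9/2, (81/104)eps). Then 0 < |u + 3| < delta forces both bounds, so |(8u + 4)/(u - 6) − (20/9)| < eps.

delta = min(9/2, (81/104)eps)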